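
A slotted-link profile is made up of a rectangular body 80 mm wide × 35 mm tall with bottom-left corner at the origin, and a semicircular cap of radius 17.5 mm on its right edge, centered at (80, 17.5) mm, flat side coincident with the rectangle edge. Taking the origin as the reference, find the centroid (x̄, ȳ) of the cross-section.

x̄ = 46.95 mm, ȳ = 17.50 mm

rectangular body: A = 80 × 35 = 2800.00, centroid at (40.00, 17.50).
semicircular end: A = ½π·17.5² = 481.06, centroid at (87.43, 17.50).
ΣA = 3281.06 mm², ΣAx̄ = 154057.43 mm³, ΣAȳ = 57418.49 mm³.
x̄ = 154057.43/3281.06 = 46.95 mm; ȳ = 57418.49/3281.06 = 17.50 mm.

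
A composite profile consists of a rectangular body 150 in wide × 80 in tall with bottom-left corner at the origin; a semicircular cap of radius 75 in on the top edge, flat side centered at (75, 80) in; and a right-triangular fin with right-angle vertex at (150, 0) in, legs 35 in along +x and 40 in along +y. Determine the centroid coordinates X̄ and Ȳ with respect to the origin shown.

X̄ = 77.82 in, Ȳ = 68.60 in

rectangular body: A = 150 × 80 = 12000.00, centroid at (75.00, 40.00).
semicircular top: A = ½π·75² = 8835.73, centroid at (75.00, 111.83).
triangular fin: A = ½·35·40 = 700.00, centroid at (161.67, 13.33).
ΣA = 21535.73 in²
ΣAX̄ = (12000.00)(75.00) + (8835.73)(75.00) + (700.00)(161.67) = 1675846.37 in³
ΣAȲ = (12000.00)(40.00) + (8835.73)(111.83) + (700.00)(13.33) = 1477441.68 in³
X̄ = 1675846.37 / 21535.73 = 77.82 in
Ȳ = 1477441.68 / 21535.73 = 68.60 in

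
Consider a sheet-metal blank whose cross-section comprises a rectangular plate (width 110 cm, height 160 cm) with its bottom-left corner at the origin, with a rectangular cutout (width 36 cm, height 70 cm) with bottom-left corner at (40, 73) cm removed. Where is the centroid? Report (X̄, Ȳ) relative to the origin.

plate: A = 110 × 160 = 17600.00, centroid at (55.00, 80.00).
hole: A = −(36 × 70) = -2520.00, centroid at (58.00, 108.00).
ΣA = 15080.00 cm², ΣAX̄ = 821840.00 cm³, ΣAȲ = 1135840.00 cm³.
X̄ = 821840.00/15080.00 = 54.50 cm; Ȳ = 1135840.00/15080.00 = 75.32 cm.

X̄ = 54.50 cm, Ȳ = 75.32 cm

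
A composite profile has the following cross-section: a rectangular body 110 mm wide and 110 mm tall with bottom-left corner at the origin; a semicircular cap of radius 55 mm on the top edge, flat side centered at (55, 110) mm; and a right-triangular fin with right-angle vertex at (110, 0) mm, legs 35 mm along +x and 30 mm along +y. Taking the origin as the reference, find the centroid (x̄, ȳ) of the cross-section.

Part | A | x̄ᵢ | ȳᵢ | A·x̄ᵢ | A·ȳᵢ
rectangular body | 12100.00 | 55.00 | 55.00 | 665500.00 | 665500.00
semicircular top | 4751.66 | 55.00 | 133.34 | 261341.24 | 633599.14
triangular fin | 525.00 | 121.67 | 10.00 | 63875.00 | 5250.00
Σ | 17376.66 |  |  | 990716.24 | 1304349.14
x̄ = 990716.24 / 17376.66 = 57.01 mm
ȳ = 1304349.14 / 17376.66 = 75.06 mm

x̄ = 57.01 mm, ȳ = 75.06 mm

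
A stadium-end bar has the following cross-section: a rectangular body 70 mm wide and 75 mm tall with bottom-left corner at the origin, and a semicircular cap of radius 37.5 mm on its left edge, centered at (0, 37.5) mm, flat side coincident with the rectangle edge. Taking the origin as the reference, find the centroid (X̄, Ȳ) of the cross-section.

rectangular body: A = 70 × 75 = 5250.00, centroid at (35.00, 37.50).
semicircular end: A = ½π·37.5² = 2208.93, centroid at (-15.92, 37.50).
ΣA = 7458.93 mm²
ΣAX̄ = (5250.00)(35.00) + (2208.93)(-15.92) = 148593.75 mm³
ΣAȲ = (5250.00)(37.50) + (2208.93)(37.50) = 279709.96 mm³
X̄ = 148593.75 / 7458.93 = 19.92 mm
Ȳ = 279709.96 / 7458.93 = 37.50 mm

X̄ = 19.92 mm, Ȳ = 37.50 mm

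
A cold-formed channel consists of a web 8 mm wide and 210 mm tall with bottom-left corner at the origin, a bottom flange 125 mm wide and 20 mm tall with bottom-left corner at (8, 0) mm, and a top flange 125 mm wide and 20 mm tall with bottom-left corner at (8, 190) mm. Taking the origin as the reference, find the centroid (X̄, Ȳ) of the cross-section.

X̄ = 53.78 mm, Ȳ = 105.00 mm

web: A = 8 × 210 = 1680.00, centroid at (4.00, 105.00).
bottom flange: A = 125 × 20 = 2500.00, centroid at (70.50, 10.00).
top flange: A = 125 × 20 = 2500.00, centroid at (70.50, 200.00).
ΣA = 6680.00 mm²
ΣAX̄ = (1680.00)(4.00) + (2500.00)(70.50) + (2500.00)(70.50) = 359220.00 mm³
ΣAȲ = (1680.00)(105.00) + (2500.00)(10.00) + (2500.00)(200.00) = 701400.00 mm³
X̄ = 359220.00 / 6680.00 = 53.78 mm
Ȳ = 701400.00 / 6680.00 = 105.00 mm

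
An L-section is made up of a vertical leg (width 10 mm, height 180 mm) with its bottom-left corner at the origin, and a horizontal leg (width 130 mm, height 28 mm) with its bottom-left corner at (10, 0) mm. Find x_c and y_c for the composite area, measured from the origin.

x_c = 51.84 mm, y_c = 39.15 mm

vertical leg: A = 10 × 180 = 1800.00, centroid at (5.00, 90.00).
horizontal leg: A = 130 × 28 = 3640.00, centroid at (75.00, 14.00).
ΣA = 5440.00 mm², ΣAx_c = 282000.00 mm³, ΣAy_c = 212960.00 mm³.
x_c = 282000.00/5440.00 = 51.84 mm; y_c = 212960.00/5440.00 = 39.15 mm.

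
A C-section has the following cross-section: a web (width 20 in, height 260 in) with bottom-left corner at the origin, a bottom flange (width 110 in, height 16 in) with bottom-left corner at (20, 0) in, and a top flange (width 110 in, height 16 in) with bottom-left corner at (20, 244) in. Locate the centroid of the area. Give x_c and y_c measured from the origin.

x_c = 36.24 in, y_c = 130.00 in

web: A = 20 × 260 = 5200.00, centroid at (10.00, 130.00).
bottom flange: A = 110 × 16 = 1760.00, centroid at (75.00, 8.00).
top flange: A = 110 × 16 = 1760.00, centroid at (75.00, 252.00).
ΣA = 8720.00 in², ΣAx_c = 316000.00 in³, ΣAy_c = 1133600.00 in³.
x_c = 316000.00/8720.00 = 36.24 in; y_c = 1133600.00/8720.00 = 130.00 in.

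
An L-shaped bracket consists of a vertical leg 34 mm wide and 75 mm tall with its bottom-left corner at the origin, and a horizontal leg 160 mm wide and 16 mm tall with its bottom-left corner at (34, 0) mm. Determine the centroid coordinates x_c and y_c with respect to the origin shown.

x_c = 65.59 mm, y_c = 22.72 mm

vertical leg: A = 34 × 75 = 2550.00, centroid at (17.00, 37.50).
horizontal leg: A = 160 × 16 = 2560.00, centroid at (114.00, 8.00).
ΣA = 5110.00 mm²
ΣAx_c = (2550.00)(17.00) + (2560.00)(114.00) = 335190.00 mm³
ΣAy_c = (2550.00)(37.50) + (2560.00)(8.00) = 116105.00 mm³
x_c = 335190.00 / 5110.00 = 65.59 mm
y_c = 116105.00 / 5110.00 = 22.72 mm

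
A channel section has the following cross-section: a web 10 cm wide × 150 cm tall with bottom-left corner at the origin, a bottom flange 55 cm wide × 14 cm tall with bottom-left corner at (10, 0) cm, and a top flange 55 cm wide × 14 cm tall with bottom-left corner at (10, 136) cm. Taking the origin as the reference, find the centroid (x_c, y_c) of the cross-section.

Part | A | x̄ᵢ | ȳᵢ | A·x̄ᵢ | A·ȳᵢ
web | 1500.00 | 5.00 | 75.00 | 7500.00 | 112500.00
bottom flange | 770.00 | 37.50 | 7.00 | 28875.00 | 5390.00
top flange | 770.00 | 37.50 | 143.00 | 28875.00 | 110110.00
Σ | 3040.00 |  |  | 65250.00 | 228000.00
x_c = 65250.00 / 3040.00 = 21.46 cm
y_c = 228000.00 / 3040.00 = 75.00 cm

x_c = 21.46 cm, y_c = 75.00 cm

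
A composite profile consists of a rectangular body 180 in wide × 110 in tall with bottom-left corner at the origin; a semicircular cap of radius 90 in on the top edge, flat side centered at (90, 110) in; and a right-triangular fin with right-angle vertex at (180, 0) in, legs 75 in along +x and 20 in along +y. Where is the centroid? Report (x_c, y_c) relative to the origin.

x_c = 92.59 in, y_c = 89.55 in

rectangular body: A = 180 × 110 = 19800.00, centroid at (90.00, 55.00).
semicircular top: A = ½π·90² = 12723.45, centroid at (90.00, 148.20).
triangular fin: A = ½·75·20 = 750.00, centroid at (205.00, 6.67).
ΣA = 33273.45 in², ΣAx_c = 3080860.52 in³, ΣAy_c = 2979579.53 in³.
x_c = 3080860.52/33273.45 = 92.59 in; y_c = 2979579.53/33273.45 = 89.55 in.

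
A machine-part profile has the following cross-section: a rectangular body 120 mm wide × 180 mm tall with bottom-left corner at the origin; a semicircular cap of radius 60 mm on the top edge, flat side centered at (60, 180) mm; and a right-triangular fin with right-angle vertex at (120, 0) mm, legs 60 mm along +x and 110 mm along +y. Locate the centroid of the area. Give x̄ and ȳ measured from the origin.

rectangular body: A = 120 × 180 = 21600.00, centroid at (60.00, 90.00).
semicircular top: A = ½π·60² = 5654.87, centroid at (60.00, 205.46).
triangular fin: A = ½·60·110 = 3300.00, centroid at (140.00, 36.67).
ΣA = 30554.87 mm²
ΣAx̄ = (21600.00)(60.00) + (5654.87)(60.00) + (3300.00)(140.00) = 2097292.01 mm³
ΣAȳ = (21600.00)(90.00) + (5654.87)(205.46) + (3300.00)(36.67) = 3226876.02 mm³
x̄ = 2097292.01 / 30554.87 = 68.64 mm
ȳ = 3226876.02 / 30554.87 = 105.61 mm

x̄ = 68.64 mm, ȳ = 105.61 mm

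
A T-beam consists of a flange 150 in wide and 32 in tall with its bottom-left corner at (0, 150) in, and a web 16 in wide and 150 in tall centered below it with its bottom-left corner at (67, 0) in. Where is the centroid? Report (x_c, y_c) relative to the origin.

Part | A | x̄ᵢ | ȳᵢ | A·x̄ᵢ | A·ȳᵢ
web | 2400.00 | 75.00 | 75.00 | 180000.00 | 180000.00
flange | 4800.00 | 75.00 | 166.00 | 360000.00 | 796800.00
Σ | 7200.00 |  |  | 540000.00 | 976800.00
x_c = 540000.00 / 7200.00 = 75.00 in
y_c = 976800.00 / 7200.00 = 135.67 in

x_c = 75.00 in, y_c = 135.67 in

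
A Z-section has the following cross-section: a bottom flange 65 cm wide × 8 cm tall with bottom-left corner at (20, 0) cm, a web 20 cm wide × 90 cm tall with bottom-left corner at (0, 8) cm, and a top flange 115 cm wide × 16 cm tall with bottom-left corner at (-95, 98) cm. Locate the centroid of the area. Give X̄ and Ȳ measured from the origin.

bottom flange: A = 65 × 8 = 520.00, centroid at (52.50, 4.00).
web: A = 20 × 90 = 1800.00, centroid at (10.00, 53.00).
top flange: A = 115 × 16 = 1840.00, centroid at (-37.50, 106.00).
ΣA = 4160.00 cm²
ΣAX̄ = (520.00)(52.50) + (1800.00)(10.00) + (1840.00)(-37.50) = -23700.00 cm³
ΣAȲ = (520.00)(4.00) + (1800.00)(53.00) + (1840.00)(106.00) = 292520.00 cm³
X̄ = -23700.00 / 4160.00 = -5.70 cm
Ȳ = 292520.00 / 4160.00 = 70.32 cm

X̄ = -5.70 cm, Ȳ = 70.32 cm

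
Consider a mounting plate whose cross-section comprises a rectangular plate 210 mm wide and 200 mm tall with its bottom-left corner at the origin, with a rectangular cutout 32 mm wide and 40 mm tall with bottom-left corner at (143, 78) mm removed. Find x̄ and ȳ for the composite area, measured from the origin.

x̄ = 103.30 mm, ȳ = 100.06 mm

Part | A | x̄ᵢ | ȳᵢ | A·x̄ᵢ | A·ȳᵢ
plate | 42000.00 | 105.00 | 100.00 | 4410000.00 | 4200000.00
hole | -1280.00 | 159.00 | 98.00 | -203520.00 | -125440.00
Σ | 40720.00 |  |  | 4206480.00 | 4074560.00
x̄ = 4206480.00 / 40720.00 = 103.30 mm
ȳ = 4074560.00 / 40720.00 = 100.06 mm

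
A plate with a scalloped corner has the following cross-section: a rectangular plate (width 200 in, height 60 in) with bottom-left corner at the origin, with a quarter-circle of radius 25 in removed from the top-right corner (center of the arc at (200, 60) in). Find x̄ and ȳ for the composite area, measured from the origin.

x̄ = 96.19 in, ȳ = 29.17 in

plate: A = 200 × 60 = 12000.00, centroid at (100.00, 30.00).
removed quarter-circle: A = −¼π·25² = -490.87, centroid at (189.39, 49.39).
ΣA = 11509.13 in²
ΣAx̄ = (12000.00)(100.00) + (-490.87)(189.39) = 1107033.56 in³
ΣAȳ = (12000.00)(30.00) + (-490.87)(49.39) = 335755.90 in³
x̄ = 1107033.56 / 11509.13 = 96.19 in
ȳ = 335755.90 / 11509.13 = 29.17 in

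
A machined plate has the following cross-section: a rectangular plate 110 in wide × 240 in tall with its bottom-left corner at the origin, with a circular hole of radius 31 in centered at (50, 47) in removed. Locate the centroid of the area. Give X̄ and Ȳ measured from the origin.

X̄ = 55.65 in, Ȳ = 129.43 in

plate: A = 110 × 240 = 26400.00, centroid at (55.00, 120.00).
hole: A = −π·31² = -3019.07, centroid at (50.00, 47.00).
ΣA = 23380.93 in²
ΣAX̄ = (26400.00)(55.00) + (-3019.07)(50.00) = 1301046.47 in³
ΣAȲ = (26400.00)(120.00) + (-3019.07)(47.00) = 3026103.68 in³
X̄ = 1301046.47 / 23380.93 = 55.65 in
Ȳ = 3026103.68 / 23380.93 = 129.43 in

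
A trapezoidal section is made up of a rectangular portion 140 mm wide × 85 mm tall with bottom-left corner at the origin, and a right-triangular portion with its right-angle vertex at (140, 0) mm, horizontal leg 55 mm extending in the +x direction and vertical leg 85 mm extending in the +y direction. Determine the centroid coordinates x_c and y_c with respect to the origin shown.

x_c = 84.50 mm, y_c = 40.17 mm

rectangular portion: A = 140 × 85 = 11900.00, centroid at (70.00, 42.50).
triangular portion: A = ½·55·85 = 2337.50, centroid at (158.33, 28.33).
ΣA = 14237.50 mm²
ΣAx_c = (11900.00)(70.00) + (2337.50)(158.33) = 1203104.17 mm³
ΣAy_c = (11900.00)(42.50) + (2337.50)(28.33) = 571979.17 mm³
x_c = 1203104.17 / 14237.50 = 84.50 mm
y_c = 571979.17 / 14237.50 = 40.17 mm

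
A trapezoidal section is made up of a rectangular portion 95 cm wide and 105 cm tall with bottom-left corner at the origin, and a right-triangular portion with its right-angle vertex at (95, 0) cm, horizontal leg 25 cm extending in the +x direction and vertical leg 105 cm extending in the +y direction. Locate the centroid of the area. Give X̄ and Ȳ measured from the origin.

X̄ = 53.99 cm, Ȳ = 50.47 cm

Part | A | x̄ᵢ | ȳᵢ | A·x̄ᵢ | A·ȳᵢ
rectangular portion | 9975.00 | 47.50 | 52.50 | 473812.50 | 523687.50
triangular portion | 1312.50 | 103.33 | 35.00 | 135625.00 | 45937.50
Σ | 11287.50 |  |  | 609437.50 | 569625.00
X̄ = 609437.50 / 11287.50 = 53.99 cm
Ȳ = 569625.00 / 11287.50 = 50.47 cm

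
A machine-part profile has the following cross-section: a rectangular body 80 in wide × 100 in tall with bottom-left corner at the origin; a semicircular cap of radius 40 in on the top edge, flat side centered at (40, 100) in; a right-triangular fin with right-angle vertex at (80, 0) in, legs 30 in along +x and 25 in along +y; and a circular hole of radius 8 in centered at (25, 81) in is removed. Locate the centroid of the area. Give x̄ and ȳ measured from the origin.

x̄ = 42.04 in, ȳ = 63.71 in

Part | A | x̄ᵢ | ȳᵢ | A·x̄ᵢ | A·ȳᵢ
rectangular body | 8000.00 | 40.00 | 50.00 | 320000.00 | 400000.00
semicircular top | 2513.27 | 40.00 | 116.98 | 100530.96 | 293994.08
triangular fin | 375.00 | 90.00 | 8.33 | 33750.00 | 3125.00
hole | -201.06 | 25.00 | 81.00 | -5026.55 | -16286.02
Σ | 10687.21 |  |  | 449254.42 | 680833.06
x̄ = 449254.42 / 10687.21 = 42.04 in
ȳ = 680833.06 / 10687.21 = 63.71 in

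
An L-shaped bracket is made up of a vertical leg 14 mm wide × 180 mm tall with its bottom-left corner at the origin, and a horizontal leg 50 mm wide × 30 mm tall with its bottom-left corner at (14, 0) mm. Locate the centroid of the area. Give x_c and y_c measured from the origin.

x_c = 18.94 mm, y_c = 62.01 mm

vertical leg: A = 14 × 180 = 2520.00, centroid at (7.00, 90.00).
horizontal leg: A = 50 × 30 = 1500.00, centroid at (39.00, 15.00).
ΣA = 4020.00 mm², ΣAx_c = 76140.00 mm³, ΣAy_c = 249300.00 mm³.
x_c = 76140.00/4020.00 = 18.94 mm; y_c = 249300.00/4020.00 = 62.01 mm.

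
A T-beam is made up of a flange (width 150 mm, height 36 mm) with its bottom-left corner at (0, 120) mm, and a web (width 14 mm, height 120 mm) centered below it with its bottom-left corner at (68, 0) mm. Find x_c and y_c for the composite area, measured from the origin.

web: A = 14 × 120 = 1680.00, centroid at (75.00, 60.00).
flange: A = 150 × 36 = 5400.00, centroid at (75.00, 138.00).
ΣA = 7080.00 mm², ΣAx_c = 531000.00 mm³, ΣAy_c = 846000.00 mm³.
x_c = 531000.00/7080.00 = 75.00 mm; y_c = 846000.00/7080.00 = 119.49 mm.

x_c = 75.00 mm, y_c = 119.49 mm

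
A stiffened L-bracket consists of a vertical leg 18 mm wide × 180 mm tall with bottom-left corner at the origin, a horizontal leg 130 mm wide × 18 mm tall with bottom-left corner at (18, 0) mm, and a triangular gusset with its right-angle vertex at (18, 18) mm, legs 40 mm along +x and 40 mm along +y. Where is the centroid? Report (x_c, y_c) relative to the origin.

x_c = 38.94 mm, y_c = 52.94 mm

vertical leg: A = 18 × 180 = 3240.00, centroid at (9.00, 90.00).
horizontal leg: A = 130 × 18 = 2340.00, centroid at (83.00, 9.00).
gusset: A = ½·40·40 = 800.00, centroid at (31.33, 31.33).
ΣA = 6380.00 mm², ΣAx_c = 248446.67 mm³, ΣAy_c = 337726.67 mm³.
x_c = 248446.67/6380.00 = 38.94 mm; y_c = 337726.67/6380.00 = 52.94 mm.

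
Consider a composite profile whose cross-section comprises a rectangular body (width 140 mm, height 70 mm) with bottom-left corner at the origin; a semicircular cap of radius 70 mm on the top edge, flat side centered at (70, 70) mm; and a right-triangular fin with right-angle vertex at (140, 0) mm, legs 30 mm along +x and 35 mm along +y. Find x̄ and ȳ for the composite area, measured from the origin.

Part | A | x̄ᵢ | ȳᵢ | A·x̄ᵢ | A·ȳᵢ
rectangular body | 9800.00 | 70.00 | 35.00 | 686000.00 | 343000.00
semicircular top | 7696.90 | 70.00 | 99.71 | 538783.14 | 767449.81
triangular fin | 525.00 | 150.00 | 11.67 | 78750.00 | 6125.00
Σ | 18021.90 |  |  | 1303533.14 | 1116574.81
x̄ = 1303533.14 / 18021.90 = 72.33 mm
ȳ = 1116574.81 / 18021.90 = 61.96 mm

x̄ = 72.33 mm, ȳ = 61.96 mm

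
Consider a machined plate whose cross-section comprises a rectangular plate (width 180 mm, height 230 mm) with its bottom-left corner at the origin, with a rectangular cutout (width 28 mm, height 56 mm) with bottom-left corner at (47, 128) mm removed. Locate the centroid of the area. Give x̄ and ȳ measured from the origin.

plate: A = 180 × 230 = 41400.00, centroid at (90.00, 115.00).
hole: A = −(28 × 56) = -1568.00, centroid at (61.00, 156.00).
ΣA = 39832.00 mm²
ΣAx̄ = (41400.00)(90.00) + (-1568.00)(61.00) = 3630352.00 mm³
ΣAȳ = (41400.00)(115.00) + (-1568.00)(156.00) = 4516392.00 mm³
x̄ = 3630352.00 / 39832.00 = 91.14 mm
ȳ = 4516392.00 / 39832.00 = 113.39 mm

x̄ = 91.14 mm, ȳ = 113.39 mm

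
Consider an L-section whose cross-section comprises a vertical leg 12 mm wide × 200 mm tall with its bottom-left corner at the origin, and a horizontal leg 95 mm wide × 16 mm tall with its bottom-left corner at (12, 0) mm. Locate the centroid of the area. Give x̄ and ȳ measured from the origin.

vertical leg: A = 12 × 200 = 2400.00, centroid at (6.00, 100.00).
horizontal leg: A = 95 × 16 = 1520.00, centroid at (59.50, 8.00).
ΣA = 3920.00 mm²
ΣAx̄ = (2400.00)(6.00) + (1520.00)(59.50) = 104840.00 mm³
ΣAȳ = (2400.00)(100.00) + (1520.00)(8.00) = 252160.00 mm³
x̄ = 104840.00 / 3920.00 = 26.74 mm
ȳ = 252160.00 / 3920.00 = 64.33 mm

x̄ = 26.74 mm, ȳ = 64.33 mm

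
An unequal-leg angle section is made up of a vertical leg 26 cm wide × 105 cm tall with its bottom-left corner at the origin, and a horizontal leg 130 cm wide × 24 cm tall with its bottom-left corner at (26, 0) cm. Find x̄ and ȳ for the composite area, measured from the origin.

vertical leg: A = 26 × 105 = 2730.00, centroid at (13.00, 52.50).
horizontal leg: A = 130 × 24 = 3120.00, centroid at (91.00, 12.00).
ΣA = 5850.00 cm², ΣAx̄ = 319410.00 cm³, ΣAȳ = 180765.00 cm³.
x̄ = 319410.00/5850.00 = 54.60 cm; ȳ = 180765.00/5850.00 = 30.90 cm.

x̄ = 54.60 cm, ȳ = 30.90 cm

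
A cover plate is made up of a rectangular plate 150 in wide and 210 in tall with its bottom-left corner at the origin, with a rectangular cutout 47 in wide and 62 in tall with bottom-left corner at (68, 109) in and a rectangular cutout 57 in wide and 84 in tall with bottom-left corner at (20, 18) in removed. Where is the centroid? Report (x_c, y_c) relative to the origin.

Part | A | x̄ᵢ | ȳᵢ | A·x̄ᵢ | A·ȳᵢ
plate | 31500.00 | 75.00 | 105.00 | 2362500.00 | 3307500.00
hole 1 | -2914.00 | 91.50 | 140.00 | -266631.00 | -407960.00
hole 2 | -4788.00 | 48.50 | 60.00 | -232218.00 | -287280.00
Σ | 23798.00 |  |  | 1863651.00 | 2612260.00
x_c = 1863651.00 / 23798.00 = 78.31 in
y_c = 2612260.00 / 23798.00 = 109.77 in

x_c = 78.31 in, y_c = 109.77 in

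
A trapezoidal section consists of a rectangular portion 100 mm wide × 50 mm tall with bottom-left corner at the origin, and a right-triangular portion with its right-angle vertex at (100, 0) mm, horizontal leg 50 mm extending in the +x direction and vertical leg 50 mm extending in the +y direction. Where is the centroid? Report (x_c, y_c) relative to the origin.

x_c = 63.33 mm, y_c = 23.33 mm

rectangular portion: A = 100 × 50 = 5000.00, centroid at (50.00, 25.00).
triangular portion: A = ½·50·50 = 1250.00, centroid at (116.67, 16.67).
ΣA = 6250.00 mm²
ΣAx_c = (5000.00)(50.00) + (1250.00)(116.67) = 395833.33 mm³
ΣAy_c = (5000.00)(25.00) + (1250.00)(16.67) = 145833.33 mm³
x_c = 395833.33 / 6250.00 = 63.33 mm
y_c = 145833.33 / 6250.00 = 23.33 mm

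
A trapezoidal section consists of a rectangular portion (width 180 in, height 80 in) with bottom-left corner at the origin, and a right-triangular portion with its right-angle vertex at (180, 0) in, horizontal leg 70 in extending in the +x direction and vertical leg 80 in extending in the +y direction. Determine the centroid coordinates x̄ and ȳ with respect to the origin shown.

x̄ = 108.45 in, ȳ = 37.83 in

rectangular portion: A = 180 × 80 = 14400.00, centroid at (90.00, 40.00).
triangular portion: A = ½·70·80 = 2800.00, centroid at (203.33, 26.67).
ΣA = 17200.00 in², ΣAx̄ = 1865333.33 in³, ΣAȳ = 650666.67 in³.
x̄ = 1865333.33/17200.00 = 108.45 in; ȳ = 650666.67/17200.00 = 37.83 in.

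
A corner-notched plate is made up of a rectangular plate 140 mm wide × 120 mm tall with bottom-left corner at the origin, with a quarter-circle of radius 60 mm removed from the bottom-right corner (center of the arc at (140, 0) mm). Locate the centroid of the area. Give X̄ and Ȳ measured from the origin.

plate: A = 140 × 120 = 16800.00, centroid at (70.00, 60.00).
removed quarter-circle: A = −¼π·60² = -2827.43, centroid at (114.54, 25.46).
ΣA = 13972.57 mm²
ΣAX̄ = (16800.00)(70.00) + (-2827.43)(114.54) = 852159.33 mm³
ΣAȲ = (16800.00)(60.00) + (-2827.43)(25.46) = 936000.00 mm³
X̄ = 852159.33 / 13972.57 = 60.99 mm
Ȳ = 936000.00 / 13972.57 = 66.99 mm

X̄ = 60.99 mm, Ȳ = 66.99 mm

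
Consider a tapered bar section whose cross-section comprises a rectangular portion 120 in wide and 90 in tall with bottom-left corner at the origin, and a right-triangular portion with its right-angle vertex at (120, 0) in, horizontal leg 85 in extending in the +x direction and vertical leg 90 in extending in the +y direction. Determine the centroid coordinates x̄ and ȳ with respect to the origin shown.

Part | A | x̄ᵢ | ȳᵢ | A·x̄ᵢ | A·ȳᵢ
rectangular portion | 10800.00 | 60.00 | 45.00 | 648000.00 | 486000.00
triangular portion | 3825.00 | 148.33 | 30.00 | 567375.00 | 114750.00
Σ | 14625.00 |  |  | 1215375.00 | 600750.00
x̄ = 1215375.00 / 14625.00 = 83.10 in
ȳ = 600750.00 / 14625.00 = 41.08 in

x̄ = 83.10 in, ȳ = 41.08 in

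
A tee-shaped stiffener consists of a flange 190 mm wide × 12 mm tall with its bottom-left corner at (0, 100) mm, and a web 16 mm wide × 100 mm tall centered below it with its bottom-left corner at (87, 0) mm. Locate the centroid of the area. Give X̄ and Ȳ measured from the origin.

Part | A | x̄ᵢ | ȳᵢ | A·x̄ᵢ | A·ȳᵢ
web | 1600.00 | 95.00 | 50.00 | 152000.00 | 80000.00
flange | 2280.00 | 95.00 | 106.00 | 216600.00 | 241680.00
Σ | 3880.00 |  |  | 368600.00 | 321680.00
X̄ = 368600.00 / 3880.00 = 95.00 mm
Ȳ = 321680.00 / 3880.00 = 82.91 mm

X̄ = 95.00 mm, Ȳ = 82.91 mm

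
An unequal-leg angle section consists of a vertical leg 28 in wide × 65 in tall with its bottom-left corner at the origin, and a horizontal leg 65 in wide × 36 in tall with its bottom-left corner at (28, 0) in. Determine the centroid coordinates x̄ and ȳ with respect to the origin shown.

x̄ = 40.16 in, ȳ = 24.34 in

vertical leg: A = 28 × 65 = 1820.00, centroid at (14.00, 32.50).
horizontal leg: A = 65 × 36 = 2340.00, centroid at (60.50, 18.00).
ΣA = 4160.00 in², ΣAx̄ = 167050.00 in³, ΣAȳ = 101270.00 in³.
x̄ = 167050.00/4160.00 = 40.16 in; ȳ = 101270.00/4160.00 = 24.34 in.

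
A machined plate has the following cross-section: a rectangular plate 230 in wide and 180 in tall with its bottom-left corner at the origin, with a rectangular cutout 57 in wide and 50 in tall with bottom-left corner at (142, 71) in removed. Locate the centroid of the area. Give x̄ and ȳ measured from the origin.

plate: A = 230 × 180 = 41400.00, centroid at (115.00, 90.00).
hole: A = −(57 × 50) = -2850.00, centroid at (170.50, 96.00).
ΣA = 38550.00 in²
ΣAx̄ = (41400.00)(115.00) + (-2850.00)(170.50) = 4275075.00 in³
ΣAȳ = (41400.00)(90.00) + (-2850.00)(96.00) = 3452400.00 in³
x̄ = 4275075.00 / 38550.00 = 110.90 in
ȳ = 3452400.00 / 38550.00 = 89.56 in

x̄ = 110.90 in, ȳ = 89.56 in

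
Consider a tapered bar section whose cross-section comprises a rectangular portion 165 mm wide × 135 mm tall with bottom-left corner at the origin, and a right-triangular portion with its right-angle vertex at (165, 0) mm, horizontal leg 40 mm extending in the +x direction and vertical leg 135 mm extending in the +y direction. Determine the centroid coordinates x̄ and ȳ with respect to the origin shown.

x̄ = 92.86 mm, ȳ = 65.07 mm

rectangular portion: A = 165 × 135 = 22275.00, centroid at (82.50, 67.50).
triangular portion: A = ½·40·135 = 2700.00, centroid at (178.33, 45.00).
ΣA = 24975.00 mm²
ΣAx̄ = (22275.00)(82.50) + (2700.00)(178.33) = 2319187.50 mm³
ΣAȳ = (22275.00)(67.50) + (2700.00)(45.00) = 1625062.50 mm³
x̄ = 2319187.50 / 24975.00 = 92.86 mm
ȳ = 1625062.50 / 24975.00 = 65.07 mm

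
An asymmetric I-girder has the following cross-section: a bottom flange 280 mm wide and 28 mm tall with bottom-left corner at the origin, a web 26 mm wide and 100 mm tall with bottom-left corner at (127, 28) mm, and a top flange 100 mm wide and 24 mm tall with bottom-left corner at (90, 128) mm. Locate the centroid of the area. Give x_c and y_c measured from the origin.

bottom flange: A = 280 × 28 = 7840.00, centroid at (140.00, 14.00).
web: A = 26 × 100 = 2600.00, centroid at (140.00, 78.00).
top flange: A = 100 × 24 = 2400.00, centroid at (140.00, 140.00).
ΣA = 12840.00 mm², ΣAx_c = 1797600.00 mm³, ΣAy_c = 648560.00 mm³.
x_c = 1797600.00/12840.00 = 140.00 mm; y_c = 648560.00/12840.00 = 50.51 mm.

x_c = 140.00 mm, y_c = 50.51 mm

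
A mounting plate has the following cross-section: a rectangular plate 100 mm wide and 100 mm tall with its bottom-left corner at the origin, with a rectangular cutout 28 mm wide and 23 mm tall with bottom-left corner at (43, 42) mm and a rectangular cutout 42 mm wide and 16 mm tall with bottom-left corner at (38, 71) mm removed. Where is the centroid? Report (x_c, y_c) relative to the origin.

x_c = 48.78 mm, y_c = 47.50 mm

Part | A | x̄ᵢ | ȳᵢ | A·x̄ᵢ | A·ȳᵢ
plate | 10000.00 | 50.00 | 50.00 | 500000.00 | 500000.00
hole 1 | -644.00 | 57.00 | 53.50 | -36708.00 | -34454.00
hole 2 | -672.00 | 59.00 | 79.00 | -39648.00 | -53088.00
Σ | 8684.00 |  |  | 423644.00 | 412458.00
x_c = 423644.00 / 8684.00 = 48.78 mm
y_c = 412458.00 / 8684.00 = 47.50 mm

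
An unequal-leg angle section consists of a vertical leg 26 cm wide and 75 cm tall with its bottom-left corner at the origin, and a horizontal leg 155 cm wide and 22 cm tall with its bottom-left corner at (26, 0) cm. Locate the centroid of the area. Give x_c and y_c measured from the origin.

vertical leg: A = 26 × 75 = 1950.00, centroid at (13.00, 37.50).
horizontal leg: A = 155 × 22 = 3410.00, centroid at (103.50, 11.00).
ΣA = 5360.00 cm², ΣAx_c = 378285.00 cm³, ΣAy_c = 110635.00 cm³.
x_c = 378285.00/5360.00 = 70.58 cm; y_c = 110635.00/5360.00 = 20.64 cm.

x_c = 70.58 cm, y_c = 20.64 cm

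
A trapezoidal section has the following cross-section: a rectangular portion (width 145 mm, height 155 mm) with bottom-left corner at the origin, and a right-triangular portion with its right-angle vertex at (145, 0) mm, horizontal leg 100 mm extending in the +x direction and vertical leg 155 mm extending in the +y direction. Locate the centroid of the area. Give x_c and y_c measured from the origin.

x_c = 99.64 mm, y_c = 70.88 mm

rectangular portion: A = 145 × 155 = 22475.00, centroid at (72.50, 77.50).
triangular portion: A = ½·100·155 = 7750.00, centroid at (178.33, 51.67).
ΣA = 30225.00 mm², ΣAx_c = 3011520.83 mm³, ΣAy_c = 2142229.17 mm³.
x_c = 3011520.83/30225.00 = 99.64 mm; y_c = 2142229.17/30225.00 = 70.88 mm.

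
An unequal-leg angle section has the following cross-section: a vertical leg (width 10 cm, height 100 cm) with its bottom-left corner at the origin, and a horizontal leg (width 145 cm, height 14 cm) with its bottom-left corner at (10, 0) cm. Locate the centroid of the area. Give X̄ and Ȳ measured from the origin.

Part | A | x̄ᵢ | ȳᵢ | A·x̄ᵢ | A·ȳᵢ
vertical leg | 1000.00 | 5.00 | 50.00 | 5000.00 | 50000.00
horizontal leg | 2030.00 | 82.50 | 7.00 | 167475.00 | 14210.00
Σ | 3030.00 |  |  | 172475.00 | 64210.00
X̄ = 172475.00 / 3030.00 = 56.92 cm
Ȳ = 64210.00 / 3030.00 = 21.19 cm

X̄ = 56.92 cm, Ȳ = 21.19 cm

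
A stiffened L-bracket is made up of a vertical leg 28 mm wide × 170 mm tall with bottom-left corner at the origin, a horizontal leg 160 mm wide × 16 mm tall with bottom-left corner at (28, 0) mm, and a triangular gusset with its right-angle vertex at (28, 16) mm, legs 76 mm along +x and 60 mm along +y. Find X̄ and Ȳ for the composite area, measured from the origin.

vertical leg: A = 28 × 170 = 4760.00, centroid at (14.00, 85.00).
horizontal leg: A = 160 × 16 = 2560.00, centroid at (108.00, 8.00).
gusset: A = ½·76·60 = 2280.00, centroid at (53.33, 36.00).
ΣA = 9600.00 mm²
ΣAX̄ = (4760.00)(14.00) + (2560.00)(108.00) + (2280.00)(53.33) = 464720.00 mm³
ΣAȲ = (4760.00)(85.00) + (2560.00)(8.00) + (2280.00)(36.00) = 507160.00 mm³
X̄ = 464720.00 / 9600.00 = 48.41 mm
Ȳ = 507160.00 / 9600.00 = 52.83 mm

X̄ = 48.41 mm, Ȳ = 52.83 mm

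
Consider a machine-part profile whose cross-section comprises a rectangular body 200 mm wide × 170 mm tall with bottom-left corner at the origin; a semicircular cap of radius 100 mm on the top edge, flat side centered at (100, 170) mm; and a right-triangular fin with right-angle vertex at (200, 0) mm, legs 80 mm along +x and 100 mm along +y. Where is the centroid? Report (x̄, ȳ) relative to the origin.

x̄ = 109.43 mm, ȳ = 118.42 mm

rectangular body: A = 200 × 170 = 34000.00, centroid at (100.00, 85.00).
semicircular top: A = ½π·100² = 15707.96, centroid at (100.00, 212.44).
triangular fin: A = ½·80·100 = 4000.00, centroid at (226.67, 33.33).
ΣA = 53707.96 mm², ΣAx̄ = 5877462.99 mm³, ΣAȳ = 6360353.76 mm³.
x̄ = 5877462.99/53707.96 = 109.43 mm; ȳ = 6360353.76/53707.96 = 118.42 mm.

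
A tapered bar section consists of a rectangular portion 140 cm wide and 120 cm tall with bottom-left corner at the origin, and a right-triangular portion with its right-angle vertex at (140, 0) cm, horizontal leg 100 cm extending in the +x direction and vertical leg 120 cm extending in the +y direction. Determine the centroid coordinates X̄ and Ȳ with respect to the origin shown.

rectangular portion: A = 140 × 120 = 16800.00, centroid at (70.00, 60.00).
triangular portion: A = ½·100·120 = 6000.00, centroid at (173.33, 40.00).
ΣA = 22800.00 cm², ΣAX̄ = 2216000.00 cm³, ΣAȲ = 1248000.00 cm³.
X̄ = 2216000.00/22800.00 = 97.19 cm; Ȳ = 1248000.00/22800.00 = 54.74 cm.

X̄ = 97.19 cm, Ȳ = 54.74 cm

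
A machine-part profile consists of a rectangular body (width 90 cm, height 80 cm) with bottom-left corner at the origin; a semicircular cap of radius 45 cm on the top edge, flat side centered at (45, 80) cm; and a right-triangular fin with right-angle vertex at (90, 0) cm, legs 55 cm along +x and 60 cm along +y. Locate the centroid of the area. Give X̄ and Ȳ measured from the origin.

rectangular body: A = 90 × 80 = 7200.00, centroid at (45.00, 40.00).
semicircular top: A = ½π·45² = 3180.86, centroid at (45.00, 99.10).
triangular fin: A = ½·55·60 = 1650.00, centroid at (108.33, 20.00).
ΣA = 12030.86 cm², ΣAX̄ = 645888.82 cm³, ΣAȲ = 636219.00 cm³.
X̄ = 645888.82/12030.86 = 53.69 cm; Ȳ = 636219.00/12030.86 = 52.88 cm.

X̄ = 53.69 cm, Ȳ = 52.88 cm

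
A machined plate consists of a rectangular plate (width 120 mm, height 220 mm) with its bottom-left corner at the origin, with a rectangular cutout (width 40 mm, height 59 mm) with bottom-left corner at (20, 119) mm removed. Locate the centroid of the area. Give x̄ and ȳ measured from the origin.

plate: A = 120 × 220 = 26400.00, centroid at (60.00, 110.00).
hole: A = −(40 × 59) = -2360.00, centroid at (40.00, 148.50).
ΣA = 24040.00 mm², ΣAx̄ = 1489600.00 mm³, ΣAȳ = 2553540.00 mm³.
x̄ = 1489600.00/24040.00 = 61.96 mm; ȳ = 2553540.00/24040.00 = 106.22 mm.

x̄ = 61.96 mm, ȳ = 106.22 mm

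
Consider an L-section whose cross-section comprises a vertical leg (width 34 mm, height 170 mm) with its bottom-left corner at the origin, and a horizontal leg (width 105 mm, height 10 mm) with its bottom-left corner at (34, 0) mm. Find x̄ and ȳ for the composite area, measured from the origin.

Part | A | x̄ᵢ | ȳᵢ | A·x̄ᵢ | A·ȳᵢ
vertical leg | 5780.00 | 17.00 | 85.00 | 98260.00 | 491300.00
horizontal leg | 1050.00 | 86.50 | 5.00 | 90825.00 | 5250.00
Σ | 6830.00 |  |  | 189085.00 | 496550.00
x̄ = 189085.00 / 6830.00 = 27.68 mm
ȳ = 496550.00 / 6830.00 = 72.70 mm

x̄ = 27.68 mm, ȳ = 72.70 mm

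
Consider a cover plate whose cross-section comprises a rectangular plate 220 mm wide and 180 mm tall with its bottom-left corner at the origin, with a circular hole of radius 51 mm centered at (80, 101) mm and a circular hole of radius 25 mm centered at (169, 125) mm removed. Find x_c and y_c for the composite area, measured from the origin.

x_c = 114.39 mm, y_c = 84.62 mm

Part | A | x̄ᵢ | ȳᵢ | A·x̄ᵢ | A·ȳᵢ
plate | 39600.00 | 110.00 | 90.00 | 4356000.00 | 3564000.00
hole 1 | -8171.28 | 80.00 | 101.00 | -653702.60 | -825299.53
hole 2 | -1963.50 | 169.00 | 125.00 | -331830.72 | -245436.93
Σ | 29465.22 |  |  | 3370466.68 | 2493263.54
x_c = 3370466.68 / 29465.22 = 114.39 mm
y_c = 2493263.54 / 29465.22 = 84.62 mm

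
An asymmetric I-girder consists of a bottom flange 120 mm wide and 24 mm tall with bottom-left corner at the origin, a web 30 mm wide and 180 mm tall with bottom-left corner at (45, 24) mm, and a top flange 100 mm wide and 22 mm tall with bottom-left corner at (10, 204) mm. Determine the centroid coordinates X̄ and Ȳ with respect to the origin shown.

bottom flange: A = 120 × 24 = 2880.00, centroid at (60.00, 12.00).
web: A = 30 × 180 = 5400.00, centroid at (60.00, 114.00).
top flange: A = 100 × 22 = 2200.00, centroid at (60.00, 215.00).
ΣA = 10480.00 mm²
ΣAX̄ = (2880.00)(60.00) + (5400.00)(60.00) + (2200.00)(60.00) = 628800.00 mm³
ΣAȲ = (2880.00)(12.00) + (5400.00)(114.00) + (2200.00)(215.00) = 1123160.00 mm³
X̄ = 628800.00 / 10480.00 = 60.00 mm
Ȳ = 1123160.00 / 10480.00 = 107.17 mm

X̄ = 60.00 mm, Ȳ = 107.17 mm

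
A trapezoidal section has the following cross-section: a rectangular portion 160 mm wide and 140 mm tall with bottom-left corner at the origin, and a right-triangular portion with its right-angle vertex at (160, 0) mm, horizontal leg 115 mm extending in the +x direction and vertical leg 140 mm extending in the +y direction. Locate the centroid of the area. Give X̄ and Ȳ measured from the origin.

X̄ = 111.28 mm, Ȳ = 63.83 mm

rectangular portion: A = 160 × 140 = 22400.00, centroid at (80.00, 70.00).
triangular portion: A = ½·115·140 = 8050.00, centroid at (198.33, 46.67).
ΣA = 30450.00 mm², ΣAX̄ = 3388583.33 mm³, ΣAȲ = 1943666.67 mm³.
X̄ = 3388583.33/30450.00 = 111.28 mm; Ȳ = 1943666.67/30450.00 = 63.83 mm.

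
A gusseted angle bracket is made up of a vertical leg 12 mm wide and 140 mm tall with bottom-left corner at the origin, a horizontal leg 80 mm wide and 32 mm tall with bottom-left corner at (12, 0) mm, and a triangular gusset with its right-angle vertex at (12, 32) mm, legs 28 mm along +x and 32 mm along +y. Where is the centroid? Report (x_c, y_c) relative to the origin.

x_c = 32.58 mm, y_c = 37.90 mm

vertical leg: A = 12 × 140 = 1680.00, centroid at (6.00, 70.00).
horizontal leg: A = 80 × 32 = 2560.00, centroid at (52.00, 16.00).
gusset: A = ½·28·32 = 448.00, centroid at (21.33, 42.67).
ΣA = 4688.00 mm², ΣAx_c = 152757.33 mm³, ΣAy_c = 177674.67 mm³.
x_c = 152757.33/4688.00 = 32.58 mm; y_c = 177674.67/4688.00 = 37.90 mm.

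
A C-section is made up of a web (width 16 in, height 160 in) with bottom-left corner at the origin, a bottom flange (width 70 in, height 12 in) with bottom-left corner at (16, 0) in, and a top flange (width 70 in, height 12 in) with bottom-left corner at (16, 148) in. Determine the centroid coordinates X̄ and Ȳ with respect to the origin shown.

Part | A | x̄ᵢ | ȳᵢ | A·x̄ᵢ | A·ȳᵢ
web | 2560.00 | 8.00 | 80.00 | 20480.00 | 204800.00
bottom flange | 840.00 | 51.00 | 6.00 | 42840.00 | 5040.00
top flange | 840.00 | 51.00 | 154.00 | 42840.00 | 129360.00
Σ | 4240.00 |  |  | 106160.00 | 339200.00
X̄ = 106160.00 / 4240.00 = 25.04 in
Ȳ = 339200.00 / 4240.00 = 80.00 in

X̄ = 25.04 in, Ȳ = 80.00 in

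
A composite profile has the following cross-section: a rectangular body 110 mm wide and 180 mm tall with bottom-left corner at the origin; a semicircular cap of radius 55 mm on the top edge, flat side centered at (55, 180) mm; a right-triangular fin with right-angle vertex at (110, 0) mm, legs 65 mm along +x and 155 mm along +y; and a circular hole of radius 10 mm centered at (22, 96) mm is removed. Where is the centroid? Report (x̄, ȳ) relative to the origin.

rectangular body: A = 110 × 180 = 19800.00, centroid at (55.00, 90.00).
semicircular top: A = ½π·55² = 4751.66, centroid at (55.00, 203.34).
triangular fin: A = ½·65·155 = 5037.50, centroid at (131.67, 51.67).
hole: A = −π·10² = -314.16, centroid at (22.00, 96.00).
ΣA = 29275.00 mm², ΣAx̄ = 2006700.57 mm³, ΣAȳ = 2978326.81 mm³.
x̄ = 2006700.57/29275.00 = 68.55 mm; ȳ = 2978326.81/29275.00 = 101.74 mm.

x̄ = 68.55 mm, ȳ = 101.74 mm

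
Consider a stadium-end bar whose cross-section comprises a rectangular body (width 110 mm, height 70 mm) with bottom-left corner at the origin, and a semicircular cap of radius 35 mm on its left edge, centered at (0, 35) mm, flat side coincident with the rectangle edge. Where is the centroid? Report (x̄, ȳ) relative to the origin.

rectangular body: A = 110 × 70 = 7700.00, centroid at (55.00, 35.00).
semicircular end: A = ½π·35² = 1924.23, centroid at (-14.85, 35.00).
ΣA = 9624.23 mm²
ΣAx̄ = (7700.00)(55.00) + (1924.23)(-14.85) = 394916.67 mm³
ΣAȳ = (7700.00)(35.00) + (1924.23)(35.00) = 336847.89 mm³
x̄ = 394916.67 / 9624.23 = 41.03 mm
ȳ = 336847.89 / 9624.23 = 35.00 mm

x̄ = 41.03 mm, ȳ = 35.00 mm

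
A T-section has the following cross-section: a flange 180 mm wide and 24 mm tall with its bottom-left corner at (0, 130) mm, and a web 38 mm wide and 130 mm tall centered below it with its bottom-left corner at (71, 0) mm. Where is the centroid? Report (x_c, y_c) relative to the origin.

Part | A | x̄ᵢ | ȳᵢ | A·x̄ᵢ | A·ȳᵢ
web | 4940.00 | 90.00 | 65.00 | 444600.00 | 321100.00
flange | 4320.00 | 90.00 | 142.00 | 388800.00 | 613440.00
Σ | 9260.00 |  |  | 833400.00 | 934540.00
x_c = 833400.00 / 9260.00 = 90.00 mm
y_c = 934540.00 / 9260.00 = 100.92 mm

x_c = 90.00 mm, y_c = 100.92 mm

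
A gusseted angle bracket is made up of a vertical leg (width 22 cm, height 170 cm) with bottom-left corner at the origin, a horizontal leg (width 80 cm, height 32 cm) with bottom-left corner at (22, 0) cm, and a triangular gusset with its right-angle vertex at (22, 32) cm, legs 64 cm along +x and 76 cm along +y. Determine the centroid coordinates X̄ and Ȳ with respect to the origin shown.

X̄ = 34.96 cm, Ȳ = 57.07 cm

vertical leg: A = 22 × 170 = 3740.00, centroid at (11.00, 85.00).
horizontal leg: A = 80 × 32 = 2560.00, centroid at (62.00, 16.00).
gusset: A = ½·64·76 = 2432.00, centroid at (43.33, 57.33).
ΣA = 8732.00 cm²
ΣAX̄ = (3740.00)(11.00) + (2560.00)(62.00) + (2432.00)(43.33) = 305246.67 cm³
ΣAȲ = (3740.00)(85.00) + (2560.00)(16.00) + (2432.00)(57.33) = 498294.67 cm³
X̄ = 305246.67 / 8732.00 = 34.96 cm
Ȳ = 498294.67 / 8732.00 = 57.07 cm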